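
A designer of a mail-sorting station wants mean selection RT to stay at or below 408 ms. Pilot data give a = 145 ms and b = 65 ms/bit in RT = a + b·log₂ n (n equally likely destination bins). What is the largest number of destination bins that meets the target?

65·log₂ n ≤ 408 − 145 = 263, giving log₂ n ≤ 4.0462 and n ≤ 16.520. The largest whole number is 16.

16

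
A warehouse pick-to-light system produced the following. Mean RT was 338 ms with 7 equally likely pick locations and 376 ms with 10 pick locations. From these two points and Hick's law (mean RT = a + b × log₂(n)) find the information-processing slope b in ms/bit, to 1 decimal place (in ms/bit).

Slope: b = (376 − 338) / (log₂ 10 − log₂ 7) = 38/0.5146 = 73.848 ms/bit.

73.8 ms/bit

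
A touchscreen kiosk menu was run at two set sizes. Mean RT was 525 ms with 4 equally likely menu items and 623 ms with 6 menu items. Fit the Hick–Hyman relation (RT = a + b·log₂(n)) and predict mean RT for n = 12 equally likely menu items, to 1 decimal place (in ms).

Solve the two-equation system in a and b:
  b = (623 − 525) / (log₂ 6 − log₂ 4) = 98 / (2.5850 − 2) = 167.532 ms/bit
  a = 525 − 167.532 × 2 = 189.936 ms
Then RT(12) = 189.936 + 167.532 × log₂ 12 = 189.936 + 167.532 × 3.5850 ≈ 790.532 ms.

790.5 ms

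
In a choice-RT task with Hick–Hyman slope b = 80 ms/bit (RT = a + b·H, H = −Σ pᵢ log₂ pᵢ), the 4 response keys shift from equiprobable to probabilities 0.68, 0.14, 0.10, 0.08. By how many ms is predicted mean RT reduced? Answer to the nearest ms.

48 ms

Equiprobable entropy H₀ = log₂ 4 = 2.0000 bits.
Skewed entropy H = −Σ pᵢ log₂ pᵢ = 1.3992 bits.
ΔRT = b·(H₀ − H) = 80 × 0.6008 = 48.07 ms.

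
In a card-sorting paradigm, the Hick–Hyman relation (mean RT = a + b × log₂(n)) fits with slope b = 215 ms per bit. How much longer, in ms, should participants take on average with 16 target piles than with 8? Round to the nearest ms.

215 ms

Only the slope matters, since a is common to both: ΔRT = b·log₂(n₂/n₁).
log₂(16) − log₂(8) = log₂(16/8) = log₂(2) = 1.
ΔRT = 215 × 1.0000 = 215.000 ms.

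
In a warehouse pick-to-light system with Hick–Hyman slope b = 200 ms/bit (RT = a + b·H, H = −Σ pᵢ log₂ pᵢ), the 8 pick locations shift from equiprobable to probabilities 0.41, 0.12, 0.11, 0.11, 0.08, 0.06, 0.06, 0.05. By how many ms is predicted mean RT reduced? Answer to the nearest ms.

82 ms

Equiprobable entropy H₀ = log₂ 8 = 3.0000 bits.
Skewed entropy H = −Σ pᵢ log₂ pᵢ = 2.5897 bits.
ΔRT = b·(H₀ − H) = 200 × 0.4103 = 82.06 ms.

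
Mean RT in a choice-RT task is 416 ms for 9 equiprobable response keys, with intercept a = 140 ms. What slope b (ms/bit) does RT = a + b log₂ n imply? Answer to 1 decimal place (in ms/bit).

87.1 ms/bit

log₂(9) = 3.1699 bits.
b = (RT − a)/log₂ n = (416 − 140) / 3.1699 = 87.068 ms/bit.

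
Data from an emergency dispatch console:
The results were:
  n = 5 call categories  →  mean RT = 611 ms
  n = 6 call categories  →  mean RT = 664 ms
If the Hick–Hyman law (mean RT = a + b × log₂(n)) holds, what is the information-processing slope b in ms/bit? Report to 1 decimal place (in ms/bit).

b = (RT₂ − RT₁)/(log₂ n₂ − log₂ n₁) = (664 − 611)/(2.5850 − 2.3219) = 201.495 ms/bit.

201.5 ms/bit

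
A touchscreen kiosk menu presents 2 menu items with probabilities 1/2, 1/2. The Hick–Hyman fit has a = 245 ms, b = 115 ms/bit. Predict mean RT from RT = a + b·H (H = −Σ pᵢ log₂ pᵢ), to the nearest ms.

H = −Σ pᵢ log₂ pᵢ = 0.5·1 + 0.5·1 = 1.000 bits.
RT = 245 + 115 × 1.000 = 360.00 ms.

360 ms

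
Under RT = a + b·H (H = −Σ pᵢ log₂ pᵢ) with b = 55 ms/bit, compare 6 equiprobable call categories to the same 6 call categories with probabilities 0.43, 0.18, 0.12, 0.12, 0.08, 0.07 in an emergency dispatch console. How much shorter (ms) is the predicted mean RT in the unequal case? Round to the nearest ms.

18 ms

The RT saving is b·ΔH. Equiprobable H₀ = log₂(6) = 2.5850 bits; with the given probabilities H = 2.2631 bits.
b·(H₀ − H) = 55 × (2.5850 − 2.2631) = 17.70 ms.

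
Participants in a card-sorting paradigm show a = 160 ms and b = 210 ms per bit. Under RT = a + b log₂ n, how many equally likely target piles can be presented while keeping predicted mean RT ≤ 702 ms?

210·log₂ n ≤ 702 − 160 = 542, giving log₂ n ≤ 2.5810 and n ≤ 5.983. The largest whole number is 5.

5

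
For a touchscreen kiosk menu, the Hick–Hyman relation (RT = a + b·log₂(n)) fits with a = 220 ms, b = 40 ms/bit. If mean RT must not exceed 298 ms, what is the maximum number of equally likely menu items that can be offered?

40·log₂ n ≤ 298 − 220 = 78, giving log₂ n ≤ 1.9500 and n ≤ 3.864. The largest whole number is 3.

3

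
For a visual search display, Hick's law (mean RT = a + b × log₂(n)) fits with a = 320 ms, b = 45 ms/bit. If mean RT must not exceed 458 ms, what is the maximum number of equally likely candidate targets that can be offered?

Information budget: (458 − 320)/45 = 3.0667 bits, so n ≤ 2^3.0667 = 8.378 → at most 8.

8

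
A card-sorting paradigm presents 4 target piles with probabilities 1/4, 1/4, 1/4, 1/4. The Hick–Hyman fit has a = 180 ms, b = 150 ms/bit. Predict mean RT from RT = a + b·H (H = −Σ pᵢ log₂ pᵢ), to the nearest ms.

480 ms

Each term −pᵢ log₂ pᵢ: 0.25·2 + 0.25·2 + 0.25·2 + 0.25·2; summed, H = 2.000 bits.
Mean RT = a + bH = 180 + 150·2.000 = 480.00 ms.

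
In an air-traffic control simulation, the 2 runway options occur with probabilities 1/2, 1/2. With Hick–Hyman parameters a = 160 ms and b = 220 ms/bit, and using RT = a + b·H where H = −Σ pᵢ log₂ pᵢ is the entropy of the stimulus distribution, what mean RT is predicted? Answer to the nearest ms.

380 ms

Each term −pᵢ log₂ pᵢ: 0.5·1 + 0.5·1; summed, H = 1.000 bits.
Mean RT = a + bH = 160 + 220·1.000 = 380.00 ms.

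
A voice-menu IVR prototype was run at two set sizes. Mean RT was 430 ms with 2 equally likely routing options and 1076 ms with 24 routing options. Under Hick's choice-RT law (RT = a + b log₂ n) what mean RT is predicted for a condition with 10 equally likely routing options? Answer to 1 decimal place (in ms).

Fit slope and intercept:
  b = (1076 − 430) / (log₂ 24 − log₂ 2) = 646 / (4.5850 − 1) = 180.197 ms/bit
  a = 430 − 180.197 × 1 = 249.803 ms
Then RT(10) = 249.803 + 180.197 × log₂ 10 = 249.803 + 180.197 × 3.3219 ≈ 848.405 ms.

848.4 ms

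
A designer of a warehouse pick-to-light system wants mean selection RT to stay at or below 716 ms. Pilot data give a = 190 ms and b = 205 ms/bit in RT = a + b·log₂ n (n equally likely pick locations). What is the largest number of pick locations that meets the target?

Information budget: (716 − 190)/205 = 2.5659 bits, so n ≤ 2^2.5659 = 5.921 → at most 5.

5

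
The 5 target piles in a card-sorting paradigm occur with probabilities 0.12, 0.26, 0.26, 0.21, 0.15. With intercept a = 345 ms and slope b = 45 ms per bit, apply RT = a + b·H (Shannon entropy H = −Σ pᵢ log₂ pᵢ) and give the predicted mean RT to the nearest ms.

447 ms

H = 0.12·log₂(1/0.12) + 0.26·log₂(1/0.26) + 0.26·log₂(1/0.26) + 0.21·log₂(1/0.21) + 0.15·log₂(1/0.15) = 2.2610 bits.
RT = 345 + 45 × 2.2610 = 446.75 ms.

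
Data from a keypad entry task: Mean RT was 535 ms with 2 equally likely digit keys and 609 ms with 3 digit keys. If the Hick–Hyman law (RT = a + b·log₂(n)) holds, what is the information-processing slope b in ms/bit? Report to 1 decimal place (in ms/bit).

Slope: b = (609 − 535) / (log₂ 3 − log₂ 2) = 74/0.5850 = 126.504 ms/bit.

126.5 ms/bit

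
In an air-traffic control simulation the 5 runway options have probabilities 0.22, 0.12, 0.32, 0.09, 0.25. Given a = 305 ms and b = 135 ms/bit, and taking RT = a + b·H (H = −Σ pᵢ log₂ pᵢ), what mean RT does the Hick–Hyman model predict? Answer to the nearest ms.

600 ms

Entropy contributions −pᵢ log₂ pᵢ: 0.4806, 0.3671, 0.5260, 0.3127, 0.5000; sum H = 2.1863 bits.
RT = a + bH = 305 + 135·2.1863 = 600.15 ms.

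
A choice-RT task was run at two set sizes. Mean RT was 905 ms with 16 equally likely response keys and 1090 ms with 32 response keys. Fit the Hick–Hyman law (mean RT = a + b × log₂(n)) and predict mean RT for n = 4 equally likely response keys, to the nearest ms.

Solve the two-equation system in a and b:
  b = (1090 − 905) / (log₂ 32 − log₂ 16) = 185 / (5 − 4) = 185 ms/bit
  a = 905 − 185 × 4 = 165 ms
Then RT(4) = 165 + 185 × log₂ 4 = 165 + 185 × 2 ≈ 535.000 ms.

535 ms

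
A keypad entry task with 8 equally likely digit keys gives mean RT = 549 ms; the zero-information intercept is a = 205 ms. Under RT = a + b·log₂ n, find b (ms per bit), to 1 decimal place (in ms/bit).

b = (549 − 205) / log₂(8) = 344 / 3 = 114.667 ms/bit.

114.7 ms/bit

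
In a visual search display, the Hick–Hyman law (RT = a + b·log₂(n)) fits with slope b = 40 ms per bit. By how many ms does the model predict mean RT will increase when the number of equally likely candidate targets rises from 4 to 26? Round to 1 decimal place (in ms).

108.0 ms

The intercept a cancels: ΔRT = b·(log₂ n₂ − log₂ n₁) = b·log₂(n₂/n₁).
log₂(26) − log₂(4) = 4.7004 − 2 = 2.7004.
ΔRT = 40 × 2.7004 = 108.018 ms.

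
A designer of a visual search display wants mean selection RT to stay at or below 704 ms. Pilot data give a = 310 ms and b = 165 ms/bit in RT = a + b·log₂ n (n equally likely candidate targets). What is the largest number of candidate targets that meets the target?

165·log₂ n ≤ 704 − 310 = 394, giving log₂ n ≤ 2.3879 and n ≤ 5.234. The largest whole number is 5.

5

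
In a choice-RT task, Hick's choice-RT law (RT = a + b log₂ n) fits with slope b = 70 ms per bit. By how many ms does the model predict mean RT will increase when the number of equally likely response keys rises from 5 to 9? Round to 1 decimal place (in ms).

Only the slope matters, since a is common to both: ΔRT = b·log₂(n₂/n₁).
log₂(9) − log₂(5) = 3.1699 − 2.3219 = 0.8480.
ΔRT = 70 × 0.8480 = 59.360 ms.

59.4 ms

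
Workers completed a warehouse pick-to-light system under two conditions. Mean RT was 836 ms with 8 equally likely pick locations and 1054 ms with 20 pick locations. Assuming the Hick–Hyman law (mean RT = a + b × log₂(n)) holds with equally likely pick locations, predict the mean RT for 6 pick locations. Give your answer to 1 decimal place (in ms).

767.6 ms

Fit slope and intercept:
  b = (1054 − 836) / (log₂ 20 − log₂ 8) = 218 / (4.3219 − 3) = 164.911 ms/bit
  a = 836 − 164.911 × 3 = 341.268 ms
Then RT(6) = 341.268 + 164.911 × log₂ 6 = 341.268 + 164.911 × 2.5850 ≈ 767.556 ms.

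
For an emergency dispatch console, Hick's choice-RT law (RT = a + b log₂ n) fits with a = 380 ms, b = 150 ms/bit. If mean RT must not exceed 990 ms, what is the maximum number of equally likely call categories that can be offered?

150·log₂ n ≤ 990 − 380 = 610, giving log₂ n ≤ 4.0667 and n ≤ 16.757. The largest whole number is 16.

16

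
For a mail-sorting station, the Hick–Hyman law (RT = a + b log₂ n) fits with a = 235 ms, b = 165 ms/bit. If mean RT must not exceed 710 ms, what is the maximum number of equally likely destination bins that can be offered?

7

165·log₂ n ≤ 710 − 235 = 475, giving log₂ n ≤ 2.8788 and n ≤ 7.355. The largest whole number is 7.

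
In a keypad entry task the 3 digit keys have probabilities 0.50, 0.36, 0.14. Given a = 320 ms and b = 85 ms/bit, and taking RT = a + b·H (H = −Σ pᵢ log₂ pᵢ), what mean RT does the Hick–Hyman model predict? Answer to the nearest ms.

441 ms

Entropy contributions −pᵢ log₂ pᵢ: 0.5000, 0.5306, 0.3971; sum H = 1.4277 bits.
RT = a + bH = 320 + 85·1.4277 = 441.36 ms.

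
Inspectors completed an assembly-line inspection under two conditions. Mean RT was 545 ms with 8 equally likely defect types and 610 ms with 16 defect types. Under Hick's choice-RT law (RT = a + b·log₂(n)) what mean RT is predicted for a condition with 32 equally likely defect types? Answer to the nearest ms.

675 ms

Solve the two-equation system in a and b:
  b = (610 − 545) / (log₂ 16 − log₂ 8) = 65 / (4 − 3) = 65 ms/bit
  a = 545 − 65 × 3 = 350 ms
Then RT(32) = 350 + 65 × log₂ 32 = 350 + 65 × 5 ≈ 675.000 ms.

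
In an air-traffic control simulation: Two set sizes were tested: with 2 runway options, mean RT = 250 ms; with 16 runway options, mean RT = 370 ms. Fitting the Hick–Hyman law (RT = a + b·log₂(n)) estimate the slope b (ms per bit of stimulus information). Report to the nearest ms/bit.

40 ms/bit

Slope: b = (370 − 250) / (log₂ 16 − log₂ 2) = 120/3.0000 = 40 ms/bit.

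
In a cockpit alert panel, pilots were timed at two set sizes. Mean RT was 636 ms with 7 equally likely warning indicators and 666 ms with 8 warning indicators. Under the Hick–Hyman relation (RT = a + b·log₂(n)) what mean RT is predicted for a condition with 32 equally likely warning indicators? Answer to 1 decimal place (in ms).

With log₂ n on the abscissa the relation is linear; from the two conditions:
  b = (666 − 636) / (log₂ 8 − log₂ 7) = 30 / (3 − 2.8074) = 155.727 ms/bit
  a = 636 − 155.727 × 2.8074 = 198.820 ms
Then RT(32) = 198.820 + 155.727 × log₂ 32 = 198.820 + 155.727 × 5 ≈ 977.454 ms.

977.5 ms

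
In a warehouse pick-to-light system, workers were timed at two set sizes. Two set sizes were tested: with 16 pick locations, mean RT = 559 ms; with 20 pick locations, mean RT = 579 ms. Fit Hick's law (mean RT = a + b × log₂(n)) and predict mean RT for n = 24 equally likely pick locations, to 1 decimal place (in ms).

Solve the two-equation system in a and b:
  b = (579 − 559) / (log₂ 20 − log₂ 16) = 20 / (4.3219 − 4) = 62.126 ms/bit
  a = 559 − 62.126 × 4 = 310.497 ms
Then RT(24) = 310.497 + 62.126 × log₂ 24 = 310.497 + 62.126 × 4.5850 ≈ 595.341 ms.

595.3 ms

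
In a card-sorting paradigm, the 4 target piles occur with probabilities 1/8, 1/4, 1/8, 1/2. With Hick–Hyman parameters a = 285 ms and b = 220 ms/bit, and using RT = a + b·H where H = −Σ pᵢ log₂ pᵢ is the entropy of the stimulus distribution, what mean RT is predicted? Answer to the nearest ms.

H = −Σ pᵢ log₂ pᵢ = 0.125·3 + 0.25·2 + 0.125·3 + 0.5·1 = 1.750 bits.
RT = 285 + 220 × 1.750 = 670.00 ms.

670 ms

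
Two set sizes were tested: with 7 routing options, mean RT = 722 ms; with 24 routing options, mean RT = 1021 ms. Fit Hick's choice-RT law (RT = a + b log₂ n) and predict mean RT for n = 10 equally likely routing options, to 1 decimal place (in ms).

808.6 ms

With log₂ n on the abscissa the relation is linear; from the two conditions:
  b = (1021 − 722) / (log₂ 24 − log₂ 7) = 299 / (4.5850 − 2.8074) = 168.204 ms/bit
  a = 722 − 168.204 × 2.8074 = 249.793 ms
Then RT(10) = 249.793 + 168.204 × log₂ 10 = 249.793 + 168.204 × 3.3219 ≈ 808.553 ms.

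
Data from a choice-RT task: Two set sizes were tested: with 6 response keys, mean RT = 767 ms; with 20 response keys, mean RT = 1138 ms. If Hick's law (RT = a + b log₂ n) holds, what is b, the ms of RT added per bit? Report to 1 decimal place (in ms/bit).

213.6 ms/bit

b = (RT₂ − RT₁)/(log₂ n₂ − log₂ n₁) = (1138 − 767)/(4.3219 − 2.5850) = 213.591 ms/bit.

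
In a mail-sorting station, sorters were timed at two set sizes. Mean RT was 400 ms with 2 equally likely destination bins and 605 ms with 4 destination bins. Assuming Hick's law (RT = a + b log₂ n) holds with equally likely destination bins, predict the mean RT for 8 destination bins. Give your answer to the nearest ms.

810 ms

With log₂ n on the abscissa the relation is linear; from the two conditions:
  b = (605 − 400) / (log₂ 4 − log₂ 2) = 205 / (2 − 1) = 205 ms/bit
  a = 400 − 205 × 1 = 195 ms
Then RT(8) = 195 + 205 × log₂ 8 = 195 + 205 × 3 ≈ 810.000 ms.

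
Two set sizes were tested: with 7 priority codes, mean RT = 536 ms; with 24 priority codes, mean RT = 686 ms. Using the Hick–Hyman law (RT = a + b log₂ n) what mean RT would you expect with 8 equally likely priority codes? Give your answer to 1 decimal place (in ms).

552.3 ms

With log₂ n on the abscissa the relation is linear; from the two conditions:
  b = (686 − 536) / (log₂ 24 − log₂ 7) = 150 / (4.5850 − 2.8074) = 84.383 ms/bit
  a = 536 − 84.383 × 2.8074 = 299.107 ms
Then RT(8) = 299.107 + 84.383 × log₂ 8 = 299.107 + 84.383 × 3 ≈ 552.256 ms.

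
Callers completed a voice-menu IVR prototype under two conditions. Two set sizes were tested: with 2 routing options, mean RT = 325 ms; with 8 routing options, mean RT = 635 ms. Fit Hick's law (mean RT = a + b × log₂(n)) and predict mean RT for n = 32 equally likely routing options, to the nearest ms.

945 ms

Fit slope and intercept:
  b = (635 − 325) / (log₂ 8 − log₂ 2) = 310 / (3 − 1) = 155 ms/bit
  a = 325 − 155 × 1 = 170 ms
Then RT(32) = 170 + 155 × log₂ 32 = 170 + 155 × 5 ≈ 945.000 ms.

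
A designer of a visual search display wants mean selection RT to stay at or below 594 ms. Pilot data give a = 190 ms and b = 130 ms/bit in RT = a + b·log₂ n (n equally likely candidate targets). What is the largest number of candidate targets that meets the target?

8

Set 190 + 130·log₂ n ≤ 594 → log₂ n ≤ (594 − 190)/130 = 3.1077.
So n ≤ 2^3.1077 = 8.620; the largest integer n is 8.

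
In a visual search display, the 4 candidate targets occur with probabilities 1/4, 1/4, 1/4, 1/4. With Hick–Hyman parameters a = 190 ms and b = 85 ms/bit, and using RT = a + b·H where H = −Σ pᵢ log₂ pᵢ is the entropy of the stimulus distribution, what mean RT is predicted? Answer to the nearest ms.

360 ms

Each term −pᵢ log₂ pᵢ: 0.25·2 + 0.25·2 + 0.25·2 + 0.25·2; summed, H = 2.000 bits.
Mean RT = a + bH = 190 + 85·2.000 = 360.00 ms.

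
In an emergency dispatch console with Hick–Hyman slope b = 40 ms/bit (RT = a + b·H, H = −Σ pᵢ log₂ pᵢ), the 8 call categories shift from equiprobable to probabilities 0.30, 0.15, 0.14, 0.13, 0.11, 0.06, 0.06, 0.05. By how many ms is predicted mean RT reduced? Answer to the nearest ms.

The RT saving is b·ΔH. Equiprobable H₀ = log₂(8) = 3.0000 bits; with the given probabilities H = 2.7648 bits.
b·(H₀ − H) = 40 × (3.0000 − 2.7648) = 9.41 ms.

9 ms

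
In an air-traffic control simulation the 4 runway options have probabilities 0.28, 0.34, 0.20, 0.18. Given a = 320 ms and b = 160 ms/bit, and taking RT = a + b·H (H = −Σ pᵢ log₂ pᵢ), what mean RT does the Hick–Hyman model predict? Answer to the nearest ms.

Entropy contributions −pᵢ log₂ pᵢ: 0.5142, 0.5292, 0.4644, 0.4453; sum H = 1.9531 bits.
RT = a + bH = 320 + 160·1.9531 = 632.49 ms.

632 ms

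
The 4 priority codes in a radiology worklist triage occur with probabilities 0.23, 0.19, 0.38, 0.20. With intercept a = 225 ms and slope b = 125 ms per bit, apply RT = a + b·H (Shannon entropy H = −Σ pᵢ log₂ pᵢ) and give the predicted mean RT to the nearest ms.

467 ms

H = 0.23·log₂(1/0.23) + 0.19·log₂(1/0.19) + 0.38·log₂(1/0.38) + 0.20·log₂(1/0.20) = 1.9377 bits.
RT = 225 + 125 × 1.9377 = 467.22 ms.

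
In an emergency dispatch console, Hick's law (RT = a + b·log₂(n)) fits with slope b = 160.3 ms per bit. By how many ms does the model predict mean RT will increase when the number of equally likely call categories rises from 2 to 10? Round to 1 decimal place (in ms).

372.2 ms

Only the slope matters, since a is common to both: ΔRT = b·log₂(n₂/n₁).
log₂(10) − log₂(2) = 3.3219 − 1 = 2.3219.
ΔRT = 160.3 × 2.3219 = 372.205 ms.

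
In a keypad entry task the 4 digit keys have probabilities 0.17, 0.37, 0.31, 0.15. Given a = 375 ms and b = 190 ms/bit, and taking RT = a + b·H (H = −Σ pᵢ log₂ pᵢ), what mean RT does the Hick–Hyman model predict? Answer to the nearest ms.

736 ms

H = 0.17·log₂(1/0.17) + 0.37·log₂(1/0.37) + 0.31·log₂(1/0.31) + 0.15·log₂(1/0.15) = 1.8997 bits.
RT = 375 + 190 × 1.8997 = 735.93 ms.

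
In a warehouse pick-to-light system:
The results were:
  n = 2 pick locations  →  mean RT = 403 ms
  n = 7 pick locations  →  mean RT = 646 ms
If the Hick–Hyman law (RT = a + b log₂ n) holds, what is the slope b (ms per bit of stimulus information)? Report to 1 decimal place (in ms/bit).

The slope on a log₂ axis is (646 − 403) / (2.8074 − 1) = 134.451 ms/bit.

134.5 ms/bit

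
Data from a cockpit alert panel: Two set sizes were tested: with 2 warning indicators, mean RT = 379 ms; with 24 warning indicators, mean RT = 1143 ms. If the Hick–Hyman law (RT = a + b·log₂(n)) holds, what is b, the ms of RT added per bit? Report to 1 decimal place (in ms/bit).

The slope on a log₂ axis is (1143 − 379) / (4.5850 − 1) = 213.112 ms/bit.

213.1 ms/bit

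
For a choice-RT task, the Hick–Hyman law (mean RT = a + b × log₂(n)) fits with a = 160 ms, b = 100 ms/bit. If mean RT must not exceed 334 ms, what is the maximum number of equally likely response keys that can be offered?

Set 160 + 100·log₂ n ≤ 334 → log₂ n ≤ (334 − 160)/100 = 1.7400.
So n ≤ 2^1.7400 = 3.340; the largest integer n is 3.

3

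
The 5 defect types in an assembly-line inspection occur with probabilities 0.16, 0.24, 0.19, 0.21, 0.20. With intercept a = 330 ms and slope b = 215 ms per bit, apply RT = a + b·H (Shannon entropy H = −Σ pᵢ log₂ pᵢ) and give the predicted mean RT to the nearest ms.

H = 0.16·log₂(1/0.16) + 0.24·log₂(1/0.24) + 0.19·log₂(1/0.19) + 0.21·log₂(1/0.21) + 0.20·log₂(1/0.20) = 2.3096 bits.
RT = 330 + 215 × 2.3096 = 826.56 ms.

827 ms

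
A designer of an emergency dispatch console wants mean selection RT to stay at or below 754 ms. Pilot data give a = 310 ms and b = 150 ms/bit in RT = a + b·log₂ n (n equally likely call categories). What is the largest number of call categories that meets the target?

Set 310 + 150·log₂ n ≤ 754 → log₂ n ≤ (754 − 310)/150 = 2.9600.
So n ≤ 2^2.9600 = 7.781; the largest integer n is 7.

7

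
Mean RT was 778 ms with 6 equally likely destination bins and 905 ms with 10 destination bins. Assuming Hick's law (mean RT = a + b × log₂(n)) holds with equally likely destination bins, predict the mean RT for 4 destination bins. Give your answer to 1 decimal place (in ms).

677.2 ms

Fit slope and intercept:
  b = (905 − 778) / (log₂ 10 − log₂ 6) = 127 / (3.3219 − 2.5850) = 172.328 ms/bit
  a = 778 − 172.328 × 2.5850 = 332.538 ms
Then RT(4) = 332.538 + 172.328 × log₂ 4 = 332.538 + 172.328 × 2 ≈ 677.194 ms.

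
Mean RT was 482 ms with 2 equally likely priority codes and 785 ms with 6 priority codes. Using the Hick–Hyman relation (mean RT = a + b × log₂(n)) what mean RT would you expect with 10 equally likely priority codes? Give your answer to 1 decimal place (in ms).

Fit slope and intercept:
  b = (785 − 482) / (log₂ 6 − log₂ 2) = 303 / (2.5850 − 1) = 191.172 ms/bit
  a = 482 − 191.172 × 1 = 290.828 ms
Then RT(10) = 290.828 + 191.172 × log₂ 10 = 290.828 + 191.172 × 3.3219 ≈ 925.887 ms.

925.9 ms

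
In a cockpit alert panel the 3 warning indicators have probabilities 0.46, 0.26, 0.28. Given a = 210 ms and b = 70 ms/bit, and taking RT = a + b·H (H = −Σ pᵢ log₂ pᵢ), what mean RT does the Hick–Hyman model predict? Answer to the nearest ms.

317 ms

H = 0.46·log₂(1/0.46) + 0.26·log₂(1/0.26) + 0.28·log₂(1/0.28) = 1.5348 bits.
RT = 210 + 70 × 1.5348 = 317.44 ms.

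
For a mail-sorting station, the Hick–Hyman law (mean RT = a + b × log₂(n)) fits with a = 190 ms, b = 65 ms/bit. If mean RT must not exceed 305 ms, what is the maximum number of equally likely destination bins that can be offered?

65·log₂ n ≤ 305 − 190 = 115, giving log₂ n ≤ 1.7692 and n ≤ 3.409. The largest whole number is 3.

3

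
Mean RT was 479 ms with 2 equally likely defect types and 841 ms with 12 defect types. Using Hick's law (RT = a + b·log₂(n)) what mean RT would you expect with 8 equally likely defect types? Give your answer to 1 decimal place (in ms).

759.1 ms

Solve the two-equation system in a and b:
  b = (841 − 479) / (log₂ 12 − log₂ 2) = 362 / (3.5850 − 1) = 140.041 ms/bit
  a = 479 − 140.041 × 1 = 338.959 ms
Then RT(8) = 338.959 + 140.041 × log₂ 8 = 338.959 + 140.041 × 3 ≈ 759.081 ms.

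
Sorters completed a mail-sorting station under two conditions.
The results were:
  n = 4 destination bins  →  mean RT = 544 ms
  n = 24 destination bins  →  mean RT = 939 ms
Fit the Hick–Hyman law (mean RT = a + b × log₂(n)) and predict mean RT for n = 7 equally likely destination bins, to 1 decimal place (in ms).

667.4 ms

Solve the two-equation system in a and b:
  b = (939 − 544) / (log₂ 24 − log₂ 4) = 395 / (4.5850 − 2) = 152.807 ms/bit
  a = 544 − 152.807 × 2 = 238.386 ms
Then RT(7) = 238.386 + 152.807 × log₂ 7 = 238.386 + 152.807 × 2.8074 ≈ 667.369 ms.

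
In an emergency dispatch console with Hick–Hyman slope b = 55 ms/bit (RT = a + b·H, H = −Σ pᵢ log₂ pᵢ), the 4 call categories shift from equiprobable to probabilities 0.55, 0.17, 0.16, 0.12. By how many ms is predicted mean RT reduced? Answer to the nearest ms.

17 ms

The RT saving is b·ΔH. Equiprobable H₀ = log₂(4) = 2.0000 bits; with the given probabilities H = 1.6990 bits.
b·(H₀ − H) = 55 × (2.0000 − 1.6990) = 16.55 ms.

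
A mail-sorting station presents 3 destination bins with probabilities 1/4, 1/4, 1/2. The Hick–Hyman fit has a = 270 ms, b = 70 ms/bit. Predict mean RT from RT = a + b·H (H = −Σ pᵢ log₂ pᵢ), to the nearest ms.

H = −Σ pᵢ log₂ pᵢ = 0.25·2 + 0.25·2 + 0.5·1 = 1.500 bits.
RT = 270 + 70 × 1.500 = 375.00 ms.

375 ms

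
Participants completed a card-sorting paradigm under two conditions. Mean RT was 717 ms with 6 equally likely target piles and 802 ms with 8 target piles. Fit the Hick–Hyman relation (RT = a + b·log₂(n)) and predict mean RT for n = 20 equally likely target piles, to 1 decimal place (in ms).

1072.7 ms

Solve the two-equation system in a and b:
  b = (802 − 717) / (log₂ 8 − log₂ 6) = 85 / (3 − 2.5850) = 204.801 ms/bit
  a = 717 − 204.801 × 2.5850 = 187.598 ms
Then RT(20) = 187.598 + 204.801 × log₂ 20 = 187.598 + 204.801 × 4.3219 ≈ 1072.732 ms.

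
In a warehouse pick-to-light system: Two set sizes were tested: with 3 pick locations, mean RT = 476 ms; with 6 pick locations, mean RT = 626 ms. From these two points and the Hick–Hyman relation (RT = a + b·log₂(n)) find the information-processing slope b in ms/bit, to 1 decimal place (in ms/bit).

150.0 ms/bit

Slope: b = (626 − 476) / (log₂ 6 − log₂ 3) = 150/1.0000 = 150.000 ms/bit.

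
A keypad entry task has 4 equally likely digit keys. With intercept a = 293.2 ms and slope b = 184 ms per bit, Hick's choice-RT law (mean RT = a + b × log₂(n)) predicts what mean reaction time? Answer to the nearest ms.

661 ms

log₂(4) = 2 bits, so RT = 293.2 + 184 × 2 ≈ 661.200 ms.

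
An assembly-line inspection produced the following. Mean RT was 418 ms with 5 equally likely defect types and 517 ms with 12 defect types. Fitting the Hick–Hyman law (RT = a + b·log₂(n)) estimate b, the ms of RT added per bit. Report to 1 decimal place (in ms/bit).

The slope on a log₂ axis is (517 − 418) / (3.5850 − 2.3219) = 78.383 ms/bit.

78.4 ms/bit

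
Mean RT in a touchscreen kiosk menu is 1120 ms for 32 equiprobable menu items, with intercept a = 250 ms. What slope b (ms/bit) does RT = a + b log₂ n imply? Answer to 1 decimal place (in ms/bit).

32 alternatives carry log₂ 32 = 5 bits; the choice cost is 1120 − 250 = 870 ms, so b = 870/5 = 174.000 ms/bit.

174.0 ms/bit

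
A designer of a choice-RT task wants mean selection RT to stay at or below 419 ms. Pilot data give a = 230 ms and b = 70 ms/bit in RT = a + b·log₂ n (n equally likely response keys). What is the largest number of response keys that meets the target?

Set 230 + 70·log₂ n ≤ 419 → log₂ n ≤ (419 − 230)/70 = 2.7000.
So n ≤ 2^2.7000 = 6.498; the largest integer n is 6.

6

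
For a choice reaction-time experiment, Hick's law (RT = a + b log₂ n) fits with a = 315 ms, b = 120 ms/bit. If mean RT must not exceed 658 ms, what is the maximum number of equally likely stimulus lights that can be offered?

7

120·log₂ n ≤ 658 − 315 = 343, giving log₂ n ≤ 2.8583 and n ≤ 7.252. The largest whole number is 7.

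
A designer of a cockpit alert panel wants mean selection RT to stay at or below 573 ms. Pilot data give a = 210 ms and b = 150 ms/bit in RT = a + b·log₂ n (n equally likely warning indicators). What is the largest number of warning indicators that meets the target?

5

Information budget: (573 − 210)/150 = 2.4200 bits, so n ≤ 2^2.4200 = 5.352 → at most 5.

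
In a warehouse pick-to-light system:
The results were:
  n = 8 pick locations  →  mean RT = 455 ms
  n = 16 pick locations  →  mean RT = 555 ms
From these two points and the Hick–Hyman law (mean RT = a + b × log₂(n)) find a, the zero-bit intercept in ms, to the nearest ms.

155 ms

b = (RT₂ − RT₁)/(log₂ n₂ − log₂ n₁) = (555 − 455)/(4 − 3) = 100 ms/bit.
Intercept: a = 455 − 100·log₂(8) = 155.000 ms.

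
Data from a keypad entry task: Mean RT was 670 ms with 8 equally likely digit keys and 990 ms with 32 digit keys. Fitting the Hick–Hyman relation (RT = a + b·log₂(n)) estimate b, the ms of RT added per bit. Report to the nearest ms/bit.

160 ms/bit

Slope: b = (990 − 670) / (log₂ 32 − log₂ 8) = 320/2.0000 = 160 ms/bit.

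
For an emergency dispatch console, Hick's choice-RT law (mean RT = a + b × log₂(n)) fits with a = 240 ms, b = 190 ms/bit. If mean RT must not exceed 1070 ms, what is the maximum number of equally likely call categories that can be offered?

20

Set 240 + 190·log₂ n ≤ 1070 → log₂ n ≤ (1070 − 240)/190 = 4.3684.
So n ≤ 2^4.3684 = 20.655; the largest integer n is 20.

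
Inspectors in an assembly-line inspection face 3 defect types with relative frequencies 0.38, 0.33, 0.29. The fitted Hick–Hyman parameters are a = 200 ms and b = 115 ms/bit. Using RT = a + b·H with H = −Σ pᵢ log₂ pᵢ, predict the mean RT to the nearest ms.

Entropy contributions −pᵢ log₂ pᵢ: 0.5305, 0.5278, 0.5179; sum H = 1.5762 bits.
RT = a + bH = 200 + 115·1.5762 = 381.26 ms.

381 ms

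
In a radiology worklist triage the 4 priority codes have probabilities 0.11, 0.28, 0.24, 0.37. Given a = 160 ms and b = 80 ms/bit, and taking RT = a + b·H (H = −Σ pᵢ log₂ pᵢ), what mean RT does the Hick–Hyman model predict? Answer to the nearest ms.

311 ms

H = 0.11·log₂(1/0.11) + 0.28·log₂(1/0.28) + 0.24·log₂(1/0.24) + 0.37·log₂(1/0.37) = 1.8894 bits.
RT = 160 + 80 × 1.8894 = 311.15 ms.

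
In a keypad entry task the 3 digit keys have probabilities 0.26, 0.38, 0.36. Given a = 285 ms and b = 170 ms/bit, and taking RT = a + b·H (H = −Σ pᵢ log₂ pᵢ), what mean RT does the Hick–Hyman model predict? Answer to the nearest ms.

551 ms

H = 0.26·log₂(1/0.26) + 0.38·log₂(1/0.38) + 0.36·log₂(1/0.36) = 1.5664 bits.
RT = 285 + 170 × 1.5664 = 551.28 ms.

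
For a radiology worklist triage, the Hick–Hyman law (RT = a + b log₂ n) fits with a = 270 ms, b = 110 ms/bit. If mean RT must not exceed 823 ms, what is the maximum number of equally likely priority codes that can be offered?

Set 270 + 110·log₂ n ≤ 823 → log₂ n ≤ (823 − 270)/110 = 5.0273.
So n ≤ 2^5.0273 = 32.611; the largest integer n is 32.

32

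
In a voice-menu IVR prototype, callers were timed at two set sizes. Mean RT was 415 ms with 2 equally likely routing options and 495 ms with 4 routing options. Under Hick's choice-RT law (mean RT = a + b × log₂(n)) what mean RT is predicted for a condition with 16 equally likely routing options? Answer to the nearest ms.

655 ms

RT is linear in log₂ n, so two points fix the line:
  b = (495 − 415) / (log₂ 4 − log₂ 2) = 80 / (2 − 1) = 80 ms/bit
  a = 415 − 80 × 1 = 335 ms
Then RT(16) = 335 + 80 × log₂ 16 = 335 + 80 × 4 ≈ 655.000 ms.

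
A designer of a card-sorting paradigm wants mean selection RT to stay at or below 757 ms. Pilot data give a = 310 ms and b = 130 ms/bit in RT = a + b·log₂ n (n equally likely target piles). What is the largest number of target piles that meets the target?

130·log₂ n ≤ 757 − 310 = 447, giving log₂ n ≤ 3.4385 and n ≤ 10.841. The largest whole number is 10.

10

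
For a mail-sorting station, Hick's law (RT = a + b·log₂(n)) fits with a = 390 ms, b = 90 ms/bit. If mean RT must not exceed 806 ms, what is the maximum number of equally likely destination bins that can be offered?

90·log₂ n ≤ 806 − 390 = 416, giving log₂ n ≤ 4.6222 and n ≤ 24.628. The largest whole number is 24.

24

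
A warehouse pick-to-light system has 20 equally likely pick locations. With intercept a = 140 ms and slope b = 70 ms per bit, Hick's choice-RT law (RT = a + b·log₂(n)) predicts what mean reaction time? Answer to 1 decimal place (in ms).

442.5 ms

log₂(20) = 4.3219 bits, so RT = 140 + 70 × 4.3219 ≈ 442.535 ms.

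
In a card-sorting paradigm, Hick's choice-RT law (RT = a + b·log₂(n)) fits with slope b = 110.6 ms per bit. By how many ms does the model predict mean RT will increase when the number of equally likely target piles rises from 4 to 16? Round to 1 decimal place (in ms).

Only the slope matters, since a is common to both: ΔRT = b·log₂(n₂/n₁).
log₂(16) − log₂(4) = log₂(16/4) = log₂(4) = 2.
ΔRT = 110.6 × 2.0000 = 221.200 ms.

221.2 ms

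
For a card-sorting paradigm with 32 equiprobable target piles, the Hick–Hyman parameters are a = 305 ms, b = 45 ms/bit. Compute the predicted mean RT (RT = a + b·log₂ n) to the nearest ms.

log₂(32) = 5 bits, so RT = 305 + 45 × 5 ≈ 530.000 ms.

530 ms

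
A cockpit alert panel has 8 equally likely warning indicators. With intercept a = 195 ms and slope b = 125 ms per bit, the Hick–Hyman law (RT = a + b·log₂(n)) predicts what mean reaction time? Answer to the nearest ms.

570 ms

log₂(8) = 3 bits, so RT = 195 + 125 × 3 ≈ 570.000 ms.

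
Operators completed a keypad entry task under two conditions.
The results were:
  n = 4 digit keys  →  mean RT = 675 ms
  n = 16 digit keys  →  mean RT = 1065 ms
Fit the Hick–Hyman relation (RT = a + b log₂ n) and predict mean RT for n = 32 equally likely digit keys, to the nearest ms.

Solve the two-equation system in a and b:
  b = (1065 − 675) / (log₂ 16 − log₂ 4) = 390 / (4 − 2) = 195 ms/bit
  a = 675 − 195 × 2 = 285 ms
Then RT(32) = 285 + 195 × log₂ 32 = 285 + 195 × 5 ≈ 1260.000 ms.

1260 ms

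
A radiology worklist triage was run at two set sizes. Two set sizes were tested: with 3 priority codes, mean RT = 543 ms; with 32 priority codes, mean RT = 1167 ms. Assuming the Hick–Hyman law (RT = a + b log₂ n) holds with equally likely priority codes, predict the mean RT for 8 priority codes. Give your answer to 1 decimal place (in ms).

801.6 ms

RT is linear in log₂ n, so two points fix the line:
  b = (1167 − 543) / (log₂ 32 − log₂ 3) = 624 / (5 − 1.5850) = 182.721 ms/bit
  a = 543 − 182.721 × 1.5850 = 253.394 ms
Then RT(8) = 253.394 + 182.721 × log₂ 8 = 253.394 + 182.721 × 3 ≈ 801.557 ms.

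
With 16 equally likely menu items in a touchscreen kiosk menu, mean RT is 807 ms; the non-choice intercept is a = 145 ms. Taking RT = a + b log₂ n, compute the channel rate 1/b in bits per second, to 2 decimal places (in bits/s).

b = (807 − 145)/log₂ 16 = 662/4 = 165.500 ms per bit = 0.16550 s/bit; the reciprocal is 6.042 bits/s.

6.04 bits/s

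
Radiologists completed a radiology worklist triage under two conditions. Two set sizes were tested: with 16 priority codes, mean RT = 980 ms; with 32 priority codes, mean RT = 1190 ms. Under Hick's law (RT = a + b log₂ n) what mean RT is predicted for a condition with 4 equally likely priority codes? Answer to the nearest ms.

RT is linear in log₂ n, so two points fix the line:
  b = (1190 − 980) / (log₂ 32 − log₂ 16) = 210 / (5 − 4) = 210 ms/bit
  a = 980 − 210 × 4 = 140 ms
Then RT(4) = 140 + 210 × log₂ 4 = 140 + 210 × 2 ≈ 560.000 ms.

560 ms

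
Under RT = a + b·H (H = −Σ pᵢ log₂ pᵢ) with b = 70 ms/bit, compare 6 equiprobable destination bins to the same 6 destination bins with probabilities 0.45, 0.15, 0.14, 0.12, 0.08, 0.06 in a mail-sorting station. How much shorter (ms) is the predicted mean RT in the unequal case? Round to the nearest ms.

The RT saving is b·ΔH. Equiprobable H₀ = log₂(6) = 2.5850 bits; with the given probabilities H = 2.2282 bits.
b·(H₀ − H) = 70 × (2.5850 − 2.2282) = 24.98 ms.

25 ms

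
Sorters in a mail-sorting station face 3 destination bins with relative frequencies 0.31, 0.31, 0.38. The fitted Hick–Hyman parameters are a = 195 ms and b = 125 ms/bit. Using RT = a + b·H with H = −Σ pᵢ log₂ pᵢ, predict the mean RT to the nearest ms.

392 ms

Entropy contributions −pᵢ log₂ pᵢ: 0.5238, 0.5238, 0.5305; sum H = 1.5780 bits.
RT = a + bH = 195 + 125·1.5780 = 392.26 ms.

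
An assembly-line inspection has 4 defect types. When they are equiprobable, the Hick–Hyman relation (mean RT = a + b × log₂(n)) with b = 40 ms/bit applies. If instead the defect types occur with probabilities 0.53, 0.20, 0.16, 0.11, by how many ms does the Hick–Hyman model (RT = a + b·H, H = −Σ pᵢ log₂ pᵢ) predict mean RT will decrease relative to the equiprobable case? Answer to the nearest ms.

11 ms

The RT saving is b·ΔH. Equiprobable H₀ = log₂(4) = 2.0000 bits; with the given probabilities H = 1.7231 bits.
b·(H₀ − H) = 40 × (2.0000 − 1.7231) = 11.07 ms.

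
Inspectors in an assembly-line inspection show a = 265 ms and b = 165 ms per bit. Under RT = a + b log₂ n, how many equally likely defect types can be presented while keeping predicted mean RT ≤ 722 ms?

6

165·log₂ n ≤ 722 − 265 = 457, giving log₂ n ≤ 2.7697 and n ≤ 6.820. The largest whole number is 6.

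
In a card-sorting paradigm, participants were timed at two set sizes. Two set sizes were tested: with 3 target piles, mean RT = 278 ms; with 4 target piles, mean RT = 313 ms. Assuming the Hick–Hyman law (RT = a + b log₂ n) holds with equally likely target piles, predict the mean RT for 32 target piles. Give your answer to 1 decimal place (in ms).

Solve the two-equation system in a and b:
  b = (313 − 278) / (log₂ 4 − log₂ 3) = 35 / (2 − 1.5850) = 84.330 ms/bit
  a = 278 − 84.330 × 1.5850 = 144.341 ms
Then RT(32) = 144.341 + 84.330 × log₂ 32 = 144.341 + 84.330 × 5 ≈ 565.989 ms.

566.0 ms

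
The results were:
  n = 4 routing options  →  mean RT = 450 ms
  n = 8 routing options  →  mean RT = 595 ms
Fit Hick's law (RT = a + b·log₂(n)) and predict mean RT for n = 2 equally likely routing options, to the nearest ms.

RT is linear in log₂ n, so two points fix the line:
  b = (595 − 450) / (log₂ 8 − log₂ 4) = 145 / (3 − 2) = 145 ms/bit
  a = 450 − 145 × 2 = 160 ms
Then RT(2) = 160 + 145 × log₂ 2 = 160 + 145 × 1 ≈ 305.000 ms.

305 ms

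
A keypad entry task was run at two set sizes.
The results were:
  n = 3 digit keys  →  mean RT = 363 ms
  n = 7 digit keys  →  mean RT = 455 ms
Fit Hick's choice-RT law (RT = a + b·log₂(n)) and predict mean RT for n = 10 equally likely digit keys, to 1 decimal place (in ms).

493.7 ms

With log₂ n on the abscissa the relation is linear; from the two conditions:
  b = (455 − 363) / (log₂ 7 − log₂ 3) = 92 / (2.8074 − 1.5850) = 75.262 ms/bit
  a = 363 − 75.262 × 1.5850 = 243.712 ms
Then RT(10) = 243.712 + 75.262 × log₂ 10 = 243.712 + 75.262 × 3.3219 ≈ 493.728 ms.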